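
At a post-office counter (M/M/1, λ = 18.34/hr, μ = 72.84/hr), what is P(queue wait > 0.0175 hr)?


ρ = 18.34/72.84 = 0.2518
P(Wq > t) = ρ·e^{−(μ−λ)t} = 0.2518·e^{−0.9538}
= 0.2518·0.385293 = 0.097011

Final: 0.097011


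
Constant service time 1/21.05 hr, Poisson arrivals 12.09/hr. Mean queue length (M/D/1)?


ρ = 12.09/21.05 = 0.5743
M/D/1: Lq = ρ²/(2(1−ρ)) = 0.3299/(2·0.4257) = 0.38749

Final: 0.38749


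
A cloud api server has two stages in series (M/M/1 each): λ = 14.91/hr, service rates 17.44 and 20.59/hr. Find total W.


Each node sees arrival rate λ = 14.91/hr (tandem ⇒ throughput preserved).
W₁ = 1/(μ₁−λ) = 1/(17.44−14.91) = 0.39526 hr
W₂ = 1/(μ₂−λ) = 1/(20.59−14.91) = 0.17606 hr
W_total = W₁ + W₂ = 0.39526 + 0.17606 = 0.57131 hr

Final: 0.57131 hr


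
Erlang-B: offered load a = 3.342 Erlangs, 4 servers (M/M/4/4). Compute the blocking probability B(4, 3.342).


B(c,a) = (a^c/c!) / Σ_{k=0}^{c} a^k/k!
a^4/4! = 5.197740
Σ terms (k=0..4): 1.00000 + 3.34200 + 5.58448 + 6.22111 + 5.19774 = 21.345335
B = 5.197740/21.345335 = 0.243507

Final: 0.243507


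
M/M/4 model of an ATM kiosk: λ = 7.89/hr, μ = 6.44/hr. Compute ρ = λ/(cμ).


ρ = λ/(cμ) = 7.89/(4·6.44) = 7.89/25.76 = 0.3063

Final: 0.3063


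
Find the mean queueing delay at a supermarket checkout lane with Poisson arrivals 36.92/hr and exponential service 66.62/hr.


ρ = 36.92/66.62 = 0.5542
Wq = ρ/(μ−λ) = 0.5542/(66.62 − 36.92) = 0.5542/29.70 = 0.01866 hr

Final: 0.01866 hr


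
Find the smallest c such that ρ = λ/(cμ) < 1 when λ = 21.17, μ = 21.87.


Stability requires cμ > λ ⇔ c > λ/μ.
λ/μ = 21.17/21.87 = 0.9680
Minimum integer c = ⌊0.9680⌋ + 1 = 1
Check: 1·21.87 = 21.87 > 21.17, while 0·21.87 = 0.00 ≤ 21.17

Final: 1 servers


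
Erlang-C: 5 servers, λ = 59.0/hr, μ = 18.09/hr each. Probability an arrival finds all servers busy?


a = λ/μ = 3.2615; ρ = a/5 = 0.6523
P₀ = 0.034577 (from M/M/c formula)
C(c,a) = [a^c/(c!(1−ρ))]·P₀ = [369.03472/(120·0.3477)]·0.034577
= 8.84451·0.034577 = 0.305813

Final: 0.305813


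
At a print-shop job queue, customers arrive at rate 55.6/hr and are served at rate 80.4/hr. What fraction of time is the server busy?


ρ = λ/μ = 55.6/80.4 = 0.6915

Final: 0.6915


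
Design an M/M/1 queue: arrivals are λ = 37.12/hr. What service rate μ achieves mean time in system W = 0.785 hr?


W = 1/(μ−λ) ⇒ μ − λ = 1/W = 1/0.785 = 1.2739
μ = λ + 1/W = 37.12 + 1.2739 = 38.3939 per hr

Final: 38.3939 /hr


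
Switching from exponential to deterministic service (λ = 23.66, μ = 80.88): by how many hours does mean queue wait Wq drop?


ρ = 23.66/80.88 = 0.2925
Wq(M/M/1) = ρ/(μ−λ) = 0.2925/57.22 = 0.005112 hr
Wq(M/D/1) = ρ/(2(μ−λ)) = 0.002556 hr
Savings = 0.005112 − 0.002556 = 0.002556 hr

Final: 0.002556 hr


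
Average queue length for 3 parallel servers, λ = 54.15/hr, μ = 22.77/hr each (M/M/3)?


a = λ/μ = 2.3781; ρ = a/3 = 0.7927
P₀ = 0.058756
Lq = P₀·a^c·ρ / (c!·(1−ρ)²) = 0.058756·13.44950·0.7927/(6·0.04297)
= 2.42975

Final: 2.42975


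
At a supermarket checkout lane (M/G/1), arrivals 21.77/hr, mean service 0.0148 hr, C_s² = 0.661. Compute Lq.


ρ = λ·E[S] = 21.77·0.0148 = 0.3222
Lq = ρ²(1+C_s²)/(2(1−ρ)) = 0.1038·(1+0.661)/(2·0.6778)
= 0.1038·1.6610/1.3556 = 0.12720

Final: 0.12720


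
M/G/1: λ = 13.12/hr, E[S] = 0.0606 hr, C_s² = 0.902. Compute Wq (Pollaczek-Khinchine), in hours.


ρ = λ·E[S] = 13.12·0.0606 = 0.7951
E[S²] = E[S]²(1+C_s²) = 0.0606²·(1+0.902) = 0.006985
Wq = λ·E[S²]/(2(1−ρ)) = 13.12·0.006985/(2·0.2049) = 0.22359 hr

Final: 0.22359 hr


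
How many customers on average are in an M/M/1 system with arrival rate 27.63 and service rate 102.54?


ρ = λ/μ = 27.63/102.54 = 0.2695
L = ρ/(1−ρ) = 0.2695/(1 − 0.2695) = 0.2695/0.7305 = 0.3688

Final: 0.3688


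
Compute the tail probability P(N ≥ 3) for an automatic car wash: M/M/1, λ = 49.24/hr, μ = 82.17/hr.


ρ = 49.24/82.17 = 0.5992
P(N ≥ n) = ρ^n = 0.5992^3 = 0.215186

Final: 0.215186


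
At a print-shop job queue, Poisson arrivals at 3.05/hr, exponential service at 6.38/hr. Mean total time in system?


W = 1/(μ−λ) = 1/(6.38 − 3.05) = 1/3.33 = 0.3003 hr

Final: 0.3003 hr


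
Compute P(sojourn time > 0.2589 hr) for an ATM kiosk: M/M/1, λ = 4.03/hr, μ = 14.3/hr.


W ~ Exponential(μ−λ) for M/M/1.
μ − λ = 14.3 − 4.03 = 10.2700
P(W > t) = e^{−(μ−λ)t} = e^{−2.6589} = 0.070025

Final: 0.070025


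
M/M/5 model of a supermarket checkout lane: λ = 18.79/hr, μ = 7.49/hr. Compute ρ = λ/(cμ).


ρ = λ/(cμ) = 18.79/(5·7.49) = 18.79/37.45 = 0.5017

Final: 0.5017


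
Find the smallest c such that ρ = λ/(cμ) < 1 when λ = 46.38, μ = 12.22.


Stability requires cμ > λ ⇔ c > λ/μ.
λ/μ = 46.38/12.22 = 3.7954
Minimum integer c = ⌊3.7954⌋ + 1 = 4
Check: 4·12.22 = 48.88 > 46.38, while 3·12.22 = 36.66 ≤ 46.38

Final: 4 servers


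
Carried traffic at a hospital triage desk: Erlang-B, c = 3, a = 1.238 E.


B(3,1.238) = 0.095236 (Erlang-B)
Carried load = a(1 − B) = 1.238·(1 − 0.095236) = 1.238·0.904764 = 1.1201 E

Final: 1.1201 Erlangs


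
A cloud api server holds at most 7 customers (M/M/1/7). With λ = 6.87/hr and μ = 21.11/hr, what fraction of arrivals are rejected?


ρ = λ/μ = 6.87/21.11 = 0.3254
P_K = (1−ρ)ρ^K/(1−ρ^(K+1)) = (0.6746·0.0003866)/(1 − 0.0001258)
= 0.0002608/0.999874 = 0.0002608

Final: 0.0002608


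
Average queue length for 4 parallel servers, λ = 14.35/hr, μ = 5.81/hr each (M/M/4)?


a = λ/μ = 2.4699; ρ = a/4 = 0.6175
P₀ = 0.076425
Lq = P₀·a^c·ρ / (c!·(1−ρ)²) = 0.076425·37.21372·0.6175/(24·0.14633)
= 0.50005

Final: 0.50005


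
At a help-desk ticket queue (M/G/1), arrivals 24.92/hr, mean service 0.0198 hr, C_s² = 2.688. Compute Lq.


ρ = λ·E[S] = 24.92·0.0198 = 0.4934
Lq = ρ²(1+C_s²)/(2(1−ρ)) = 0.2435·(1+2.688)/(2·0.5066)
= 0.2435·3.6880/1.0132 = 0.88621

Final: 0.88621


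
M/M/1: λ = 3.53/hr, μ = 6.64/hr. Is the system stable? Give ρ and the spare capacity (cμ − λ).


Total capacity cμ = 1·6.64 = 6.64/hr
ρ = λ/(cμ) = 3.53/6.64 = 0.5316
Stable ⇔ ρ < 1: YES
Spare capacity = cμ − λ = 6.64 − 3.53 = 3.11/hr

Final: ρ = 0.5316; stable; margin = 3.11/hr


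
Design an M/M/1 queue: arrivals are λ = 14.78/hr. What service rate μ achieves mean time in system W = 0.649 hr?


W = 1/(μ−λ) ⇒ μ − λ = 1/W = 1/0.649 = 1.5408
μ = λ + 1/W = 14.78 + 1.5408 = 16.3208 per hr

Final: 16.3208 /hr


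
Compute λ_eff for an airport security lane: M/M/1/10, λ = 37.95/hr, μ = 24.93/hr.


ρ = 1.5223; P_K = (1−ρ)ρ^10/(1−ρ^11) = 0.346489
λ_eff = λ(1 − P_K) = 37.95·(1 − 0.346489) = 37.95·0.653511 = 24.8007 /hr

Final: 24.8007 /hr


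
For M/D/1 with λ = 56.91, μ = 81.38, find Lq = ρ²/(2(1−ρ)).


ρ = 56.91/81.38 = 0.6993
M/D/1: Lq = ρ²/(2(1−ρ)) = 0.4890/(2·0.3007) = 0.81320

Final: 0.81320


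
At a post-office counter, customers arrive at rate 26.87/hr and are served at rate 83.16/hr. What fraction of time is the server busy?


ρ = λ/μ = 26.87/83.16 = 0.3231

Final: 0.3231


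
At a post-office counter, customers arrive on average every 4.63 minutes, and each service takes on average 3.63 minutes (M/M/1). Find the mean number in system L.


λ = 60/4.63 = 12.9590 /hr
μ = 60/3.63 = 16.5289 /hr
ρ = λ/μ = 12.9590/16.5289 = 0.7840
L = ρ/(1−ρ) = 0.7840/0.2160 = 3.6300

Final: 3.6300


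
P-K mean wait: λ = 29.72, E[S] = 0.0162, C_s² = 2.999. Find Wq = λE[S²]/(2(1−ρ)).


ρ = λ·E[S] = 29.72·0.0162 = 0.4815
E[S²] = E[S]²(1+C_s²) = 0.0162²·(1+2.999) = 0.001049
Wq = λ·E[S²]/(2(1−ρ)) = 29.72·0.001049/(2·0.5185) = 0.03008 hr

Final: 0.03008 hr


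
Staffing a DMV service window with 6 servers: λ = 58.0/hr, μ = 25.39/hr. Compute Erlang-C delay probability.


a = λ/μ = 2.2844; ρ = a/6 = 0.3807
P₀ = 0.101503 (from M/M/c formula)
C(c,a) = [a^c/(c!(1−ρ))]·P₀ = [142.09924/(720·0.6193)]·0.101503
= 0.31870·0.101503 = 0.032349

Final: 0.032349


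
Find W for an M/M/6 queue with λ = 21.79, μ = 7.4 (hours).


a = 2.9446; ρ = 0.4908; P₀ = 0.051839
Lq = P₀·a^c·ρ/(c!(1−ρ)²) = 0.08882
Wq = Lq/λ = 0.08882/21.79 = 0.004076 hr
W = Wq + 1/μ = 0.004076 + 0.13514 = 0.13921 hr

Final: 0.13921 hr


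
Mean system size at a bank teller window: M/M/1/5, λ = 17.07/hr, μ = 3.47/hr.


ρ = 17.07/3.47 = 4.9193
L = ρ[1 − (K+1)ρ^K + Kρ^(K+1)] / [(1−ρ)(1−ρ^(K+1))]
Numerator: 4.9193·(1 − 6·2880.847251 + 5·14171.775958) = 263550.943104
Denominator: (-3.9193)·(-14170.775958) = 55539.640642
L = 263550.943104/55539.640642 = 4.7453

Final: 4.7453


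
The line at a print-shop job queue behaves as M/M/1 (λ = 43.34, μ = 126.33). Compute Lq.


ρ = 43.34/126.33 = 0.3431
Lq = ρ²/(1−ρ) = 0.1177/0.6569 = 0.1792

Final: 0.1792


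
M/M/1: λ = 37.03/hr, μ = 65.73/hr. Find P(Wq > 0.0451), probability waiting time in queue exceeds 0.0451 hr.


ρ = 37.03/65.73 = 0.5634
P(Wq > t) = ρ·e^{−(μ−λ)t} = 0.5634·e^{−1.2944}
= 0.5634·0.274070 = 0.154402

Final: 0.154402


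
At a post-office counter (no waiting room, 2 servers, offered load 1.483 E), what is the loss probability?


B(c,a) = (a^c/c!) / Σ_{k=0}^{c} a^k/k!
a^2/2! = 1.099645
Σ terms (k=0..2): 1.00000 + 1.48300 + 1.09964 = 3.582645
B = 1.099645/3.582645 = 0.306937

Final: 0.306937


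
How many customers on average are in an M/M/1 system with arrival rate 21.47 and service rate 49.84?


ρ = λ/μ = 21.47/49.84 = 0.4308
L = ρ/(1−ρ) = 0.4308/(1 − 0.4308) = 0.4308/0.5692 = 0.7568

Final: 0.7568


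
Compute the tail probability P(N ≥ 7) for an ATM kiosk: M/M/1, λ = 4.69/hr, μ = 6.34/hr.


ρ = 4.69/6.34 = 0.7397
P(N ≥ n) = ρ^n = 0.7397^7 = 0.121223

Final: 0.121223


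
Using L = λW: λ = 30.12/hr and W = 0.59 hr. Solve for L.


L = λW = 30.12·0.59 = 17.7708

Final: 17.7708


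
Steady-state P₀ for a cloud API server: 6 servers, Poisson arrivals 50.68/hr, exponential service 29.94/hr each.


a = λ/μ = 50.68/29.94 = 1.6927; ρ = a/c = 0.2821
Σ_{k=0}^{5} a^k/k! (terms k=0..5) = 1.00000 + 1.69272 + 1.43265 + 0.80836 + 0.34208 + 0.11581 = 5.39161
Tail: a^6/(6!(1−ρ)) = 23.52387/(720·0.7179) = 0.04551
P₀ = 1/(5.39161 + 0.04551) = 1/5.43713 = 0.183921

Final: 0.183921


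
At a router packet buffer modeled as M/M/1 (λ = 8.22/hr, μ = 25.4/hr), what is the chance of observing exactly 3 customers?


ρ = 8.22/25.4 = 0.3236
P_n = (1−ρ)·ρ^n = (1 − 0.3236)·0.3236^3 = 0.6764·0.033893 = 0.022925

Final: 0.022925


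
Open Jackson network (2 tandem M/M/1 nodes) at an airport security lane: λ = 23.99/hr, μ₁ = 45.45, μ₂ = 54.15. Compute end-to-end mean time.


Each node sees arrival rate λ = 23.99/hr (tandem ⇒ throughput preserved).
W₁ = 1/(μ₁−λ) = 1/(45.45−23.99) = 0.04660 hr
W₂ = 1/(μ₂−λ) = 1/(54.15−23.99) = 0.03316 hr
W_total = W₁ + W₂ = 0.04660 + 0.03316 = 0.07975 hr

Final: 0.07975 hr


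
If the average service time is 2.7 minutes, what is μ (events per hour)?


μ = 1/(service time) in consistent units.
1 hour = 60 min, so μ = 60/2.7 = 22.2222 per hour

Final: 22.2222 /hr


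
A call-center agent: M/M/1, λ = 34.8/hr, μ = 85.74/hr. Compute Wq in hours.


ρ = 34.8/85.74 = 0.4059
Wq = ρ/(μ−λ) = 0.4059/(85.74 − 34.8) = 0.4059/50.94 = 0.007968 hr

Final: 0.007968 hr


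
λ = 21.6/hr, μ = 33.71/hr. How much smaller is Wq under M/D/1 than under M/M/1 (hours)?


ρ = 21.6/33.71 = 0.6408
Wq(M/M/1) = ρ/(μ−λ) = 0.6408/12.11 = 0.05291 hr
Wq(M/D/1) = ρ/(2(μ−λ)) = 0.02646 hr
Savings = 0.05291 − 0.02646 = 0.02646 hr

Final: 0.02646 hr


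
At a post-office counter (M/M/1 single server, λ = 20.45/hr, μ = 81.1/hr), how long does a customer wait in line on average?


ρ = 20.45/81.1 = 0.2522
Wq = ρ/(μ−λ) = 0.2522/(81.1 − 20.45) = 0.2522/60.65 = 0.004158 hr

Final: 0.004158 hr


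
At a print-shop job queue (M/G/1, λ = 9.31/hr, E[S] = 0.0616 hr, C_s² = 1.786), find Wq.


ρ = λ·E[S] = 9.31·0.0616 = 0.5735
E[S²] = E[S]²(1+C_s²) = 0.0616²·(1+1.786) = 0.010572
Wq = λ·E[S²]/(2(1−ρ)) = 9.31·0.010572/(2·0.4265) = 0.11538 hr

Final: 0.11538 hr


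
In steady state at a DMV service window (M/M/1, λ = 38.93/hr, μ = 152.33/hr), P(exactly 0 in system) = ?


ρ = 38.93/152.33 = 0.2556
P_n = (1−ρ)·ρ^n = (1 − 0.2556)·0.2556^0 = 0.7444·1.000000 = 0.744436

Final: 0.744436


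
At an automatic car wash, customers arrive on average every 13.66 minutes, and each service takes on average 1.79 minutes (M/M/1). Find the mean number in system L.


λ = 60/13.66 = 4.3924 /hr
μ = 60/1.79 = 33.5196 /hr
ρ = λ/μ = 4.3924/33.5196 = 0.1310
L = ρ/(1−ρ) = 0.1310/0.8690 = 0.1508

Final: 0.1508


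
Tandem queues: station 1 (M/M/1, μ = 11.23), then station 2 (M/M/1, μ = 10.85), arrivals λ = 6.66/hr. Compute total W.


Each node sees arrival rate λ = 6.66/hr (tandem ⇒ throughput preserved).
W₁ = 1/(μ₁−λ) = 1/(11.23−6.66) = 0.21882 hr
W₂ = 1/(μ₂−λ) = 1/(10.85−6.66) = 0.23866 hr
W_total = W₁ + W₂ = 0.21882 + 0.23866 = 0.45748 hr

Final: 0.45748 hr


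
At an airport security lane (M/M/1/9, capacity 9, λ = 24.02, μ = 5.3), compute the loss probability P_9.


ρ = λ/μ = 24.02/5.3 = 4.5321
P_K = (1−ρ)ρ^K/(1−ρ^(K+1)) = (-3.5321·806629.686187)/(1 − 3655706.615511)
= -2849076.929324/-3655705.615511 = 0.779351

Final: 0.779351


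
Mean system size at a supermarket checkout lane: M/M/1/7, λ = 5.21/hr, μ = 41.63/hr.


ρ = 5.21/41.63 = 0.1252
L = ρ[1 − (K+1)ρ^K + Kρ^(K+1)] / [(1−ρ)(1−ρ^(K+1))]
Numerator: 0.1252·(1 − 8·0.0000004809 + 7·0.00000006018) = 0.125150
Denominator: (0.8748)·(1.000000) = 0.874850
L = 0.125150/0.874850 = 0.1431

Final: 0.1431


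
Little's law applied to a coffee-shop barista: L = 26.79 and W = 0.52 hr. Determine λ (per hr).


λ = L/W = 26.79/0.52 = 51.5192 /hr

Final: 51.5192 /hr


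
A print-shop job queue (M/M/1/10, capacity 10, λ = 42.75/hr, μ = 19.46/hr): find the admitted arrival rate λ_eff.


ρ = 2.1968; P_K = (1−ρ)ρ^10/(1−ρ^11) = 0.544890
λ_eff = λ(1 − P_K) = 42.75·(1 − 0.544890) = 42.75·0.455110 = 19.4559 /hr

Final: 19.4559 /hr


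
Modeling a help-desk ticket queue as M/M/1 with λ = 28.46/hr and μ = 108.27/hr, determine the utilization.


ρ = λ/μ = 28.46/108.27 = 0.2629

Final: 0.2629


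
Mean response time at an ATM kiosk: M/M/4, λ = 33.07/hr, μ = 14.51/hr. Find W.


a = 2.2791; ρ = 0.5698; P₀ = 0.095579
Lq = P₀·a^c·ρ/(c!(1−ρ)²) = 0.33078
Wq = Lq/λ = 0.33078/33.07 = 0.01000 hr
W = Wq + 1/μ = 0.01000 + 0.06892 = 0.07892 hr

Final: 0.07892 hr


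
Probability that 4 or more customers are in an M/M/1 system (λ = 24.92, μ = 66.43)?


ρ = 24.92/66.43 = 0.3751
P(N ≥ n) = ρ^n = 0.3751^4 = 0.019803

Final: 0.019803


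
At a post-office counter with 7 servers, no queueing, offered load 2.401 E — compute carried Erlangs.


B(7,2.401) = 0.008299 (Erlang-B)
Carried load = a(1 − B) = 2.401·(1 − 0.008299) = 2.401·0.991701 = 2.3811 E

Final: 2.3811 Erlangs


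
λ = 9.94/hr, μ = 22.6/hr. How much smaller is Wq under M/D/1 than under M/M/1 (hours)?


ρ = 9.94/22.6 = 0.4398
Wq(M/M/1) = ρ/(μ−λ) = 0.4398/12.66 = 0.03474 hr
Wq(M/D/1) = ρ/(2(μ−λ)) = 0.01737 hr
Savings = 0.03474 − 0.01737 = 0.01737 hr

Final: 0.01737 hr


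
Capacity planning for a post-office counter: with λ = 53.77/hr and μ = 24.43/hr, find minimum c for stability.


Stability requires cμ > λ ⇔ c > λ/μ.
λ/μ = 53.77/24.43 = 2.2010
Minimum integer c = ⌊2.2010⌋ + 1 = 3
Check: 3·24.43 = 73.29 > 53.77, while 2·24.43 = 48.86 ≤ 53.77

Final: 3 servers


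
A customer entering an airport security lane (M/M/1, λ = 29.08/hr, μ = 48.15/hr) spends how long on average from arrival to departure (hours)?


W = 1/(μ−λ) = 1/(48.15 − 29.08) = 1/19.07 = 0.05244 hr

Final: 0.05244 hr


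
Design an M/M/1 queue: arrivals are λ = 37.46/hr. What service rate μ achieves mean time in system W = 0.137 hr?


W = 1/(μ−λ) ⇒ μ − λ = 1/W = 1/0.137 = 7.2993
μ = λ + 1/W = 37.46 + 7.2993 = 44.7593 per hr

Final: 44.7593 /hr


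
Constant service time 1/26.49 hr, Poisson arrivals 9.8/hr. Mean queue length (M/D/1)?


ρ = 9.8/26.49 = 0.3700
M/D/1: Lq = ρ²/(2(1−ρ)) = 0.1369/(2·0.6300) = 0.10861

Final: 0.10861


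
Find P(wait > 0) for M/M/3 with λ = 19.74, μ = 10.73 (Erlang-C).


a = λ/μ = 1.8397; ρ = a/3 = 0.6132
P₀ = 0.138598 (from M/M/c formula)
C(c,a) = [a^c/(c!(1−ρ))]·P₀ = [6.22648/(6·0.3868)]·0.138598
= 2.68314·0.138598 = 0.371878

Final: 0.371878


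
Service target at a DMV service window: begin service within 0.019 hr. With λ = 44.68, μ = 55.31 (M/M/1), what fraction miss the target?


ρ = 44.68/55.31 = 0.8078
P(Wq > t) = ρ·e^{−(μ−λ)t} = 0.8078·e^{−0.2020}
= 0.8078·0.817119 = 0.660078

Final: 0.660078


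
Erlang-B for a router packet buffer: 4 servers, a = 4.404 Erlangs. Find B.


B(c,a) = (a^c/c!) / Σ_{k=0}^{c} a^k/k!
a^4/4! = 15.673933
Σ terms (k=0..4): 1.00000 + 4.40400 + 9.69761 + 14.23609 + 15.67393 = 45.011630
B = 15.673933/45.011630 = 0.348220

Final: 0.348220


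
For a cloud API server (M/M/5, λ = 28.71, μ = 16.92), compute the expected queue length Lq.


a = λ/μ = 1.6968; ρ = a/5 = 0.3394
P₀ = 0.182700
Lq = P₀·a^c·ρ / (c!·(1−ρ)²) = 0.182700·14.06579·0.3394/(120·0.43644)
= 0.01665

Final: 0.01665


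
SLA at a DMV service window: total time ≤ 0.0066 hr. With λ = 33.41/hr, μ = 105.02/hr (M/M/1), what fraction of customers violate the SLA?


W ~ Exponential(μ−λ) for M/M/1.
μ − λ = 105.02 − 33.41 = 71.6100
P(W > t) = e^{−(μ−λ)t} = e^{−0.4726} = 0.623363

Final: 0.623363


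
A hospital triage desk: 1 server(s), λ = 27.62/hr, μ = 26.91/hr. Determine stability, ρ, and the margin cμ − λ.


Total capacity cμ = 1·26.91 = 26.91/hr
ρ = λ/(cμ) = 27.62/26.91 = 1.0264
Stable ⇔ ρ < 1: NO
Spare capacity = cμ − λ = 26.91 − 27.62 = -0.71/hr

Final: ρ = 1.0264; unstable; margin = -0.71/hr


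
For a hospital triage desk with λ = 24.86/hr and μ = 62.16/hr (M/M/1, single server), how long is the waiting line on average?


ρ = 24.86/62.16 = 0.3999
Lq = ρ²/(1−ρ) = 0.1599/0.6001 = 0.2666

Final: 0.2666


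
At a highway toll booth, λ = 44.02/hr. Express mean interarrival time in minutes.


Mean interarrival time = 1/λ = 1/44.02 hour = 0.02272 hour
In minutes: 0.02272 × 60 = 1.3630 min

Final: 1.3630 min


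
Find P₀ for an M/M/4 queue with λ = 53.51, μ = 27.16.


a = λ/μ = 53.51/27.16 = 1.9702; ρ = a/c = 0.4925
Σ_{k=0}^{3} a^k/k! (terms k=0..3) = 1.00000 + 1.97018 + 1.94080 + 1.27457 = 6.18555
Tail: a^4/(4!(1−ρ)) = 15.06679/(24·0.5075) = 1.23712
P₀ = 1/(6.18555 + 1.23712) = 1/7.42267 = 0.134723

Final: 0.134723


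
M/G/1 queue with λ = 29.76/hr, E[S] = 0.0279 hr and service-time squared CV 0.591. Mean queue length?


ρ = λ·E[S] = 29.76·0.0279 = 0.8303
Lq = ρ²(1+C_s²)/(2(1−ρ)) = 0.6894·(1+0.591)/(2·0.1697)
= 0.6894·1.5910/0.3394 = 3.23179

Final: 3.23179


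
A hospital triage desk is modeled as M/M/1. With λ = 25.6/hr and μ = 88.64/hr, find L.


ρ = λ/μ = 25.6/88.64 = 0.2888
L = ρ/(1−ρ) = 0.2888/(1 − 0.2888) = 0.2888/0.7112 = 0.4061

Final: 0.4061


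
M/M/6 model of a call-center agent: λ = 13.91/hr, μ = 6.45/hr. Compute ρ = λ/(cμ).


ρ = λ/(cμ) = 13.91/(6·6.45) = 13.91/38.70 = 0.3594

Final: 0.3594


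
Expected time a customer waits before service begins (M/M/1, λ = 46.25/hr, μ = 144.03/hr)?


ρ = 46.25/144.03 = 0.3211
Wq = ρ/(μ−λ) = 0.3211/(144.03 − 46.25) = 0.3211/97.78 = 0.003284 hr

Final: 0.003284 hr


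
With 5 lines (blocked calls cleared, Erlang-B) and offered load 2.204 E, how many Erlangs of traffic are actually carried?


B(5,2.204) = 0.049060 (Erlang-B)
Carried load = a(1 − B) = 2.204·(1 − 0.049060) = 2.204·0.950940 = 2.0959 E

Final: 2.0959 Erlangs


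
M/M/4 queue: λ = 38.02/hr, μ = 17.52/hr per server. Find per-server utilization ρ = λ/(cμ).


ρ = λ/(cμ) = 38.02/(4·17.52) = 38.02/70.08 = 0.5425

Final: 0.5425


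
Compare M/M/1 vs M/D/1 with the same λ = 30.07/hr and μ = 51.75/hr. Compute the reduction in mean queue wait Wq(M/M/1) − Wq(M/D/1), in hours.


ρ = 30.07/51.75 = 0.5811
Wq(M/M/1) = ρ/(μ−λ) = 0.5811/21.68 = 0.02680 hr
Wq(M/D/1) = ρ/(2(μ−λ)) = 0.01340 hr
Savings = 0.02680 − 0.01340 = 0.01340 hr

Final: 0.01340 hr


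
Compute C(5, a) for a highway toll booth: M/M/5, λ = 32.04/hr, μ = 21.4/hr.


a = λ/μ = 1.4972; ρ = a/5 = 0.2994
P₀ = 0.223404 (from M/M/c formula)
C(c,a) = [a^c/(c!(1−ρ))]·P₀ = [7.52305/(120·0.7006)]·0.223404
= 0.08949·0.223404 = 0.019992

Final: 0.019992


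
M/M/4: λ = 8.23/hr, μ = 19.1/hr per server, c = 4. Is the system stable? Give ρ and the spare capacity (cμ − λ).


Total capacity cμ = 4·19.1 = 76.40/hr
ρ = λ/(cμ) = 8.23/76.40 = 0.1077
Stable ⇔ ρ < 1: YES
Spare capacity = cμ − λ = 76.40 − 8.23 = 68.17/hr

Final: ρ = 0.1077; stable; margin = 68.17/hr


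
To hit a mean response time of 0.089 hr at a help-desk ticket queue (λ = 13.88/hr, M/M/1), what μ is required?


W = 1/(μ−λ) ⇒ μ − λ = 1/W = 1/0.089 = 11.2360
μ = λ + 1/W = 13.88 + 11.2360 = 25.1160 per hr

Final: 25.1160 /hr


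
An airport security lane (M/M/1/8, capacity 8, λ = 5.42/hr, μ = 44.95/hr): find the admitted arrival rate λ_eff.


ρ = 0.1206; P_K = (1−ρ)ρ^8/(1−ρ^9) = 0.00000003930
λ_eff = λ(1 − P_K) = 5.42·(1 − 0.00000003930) = 5.42·1.000000 = 5.4200 /hr

Final: 5.4200 /hr


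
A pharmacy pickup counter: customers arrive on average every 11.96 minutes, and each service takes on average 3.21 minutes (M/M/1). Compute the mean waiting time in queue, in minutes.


λ = 60/11.96 = 5.0167 /hr
μ = 60/3.21 = 18.6916 /hr
ρ = λ/μ = 5.0167/18.6916 = 0.2684
Wq = ρ/(μ−λ) = 0.2684/(18.6916−5.0167) = 0.01963 hr
In minutes: 0.01963·60 = 1.178 min

Final: 1.178 min


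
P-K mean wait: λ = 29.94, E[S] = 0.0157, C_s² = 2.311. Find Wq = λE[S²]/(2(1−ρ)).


ρ = λ·E[S] = 29.94·0.0157 = 0.4701
E[S²] = E[S]²(1+C_s²) = 0.0157²·(1+2.311) = 0.0008161
Wq = λ·E[S²]/(2(1−ρ)) = 29.94·0.0008161/(2·0.5299) = 0.02305 hr

Final: 0.02305 hr


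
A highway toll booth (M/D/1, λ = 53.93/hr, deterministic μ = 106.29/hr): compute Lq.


ρ = 53.93/106.29 = 0.5074
M/D/1: Lq = ρ²/(2(1−ρ)) = 0.2574/(2·0.4926) = 0.26130

Final: 0.26130


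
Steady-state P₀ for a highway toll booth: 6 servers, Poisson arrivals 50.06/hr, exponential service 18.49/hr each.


a = λ/μ = 50.06/18.49 = 2.7074; ρ = a/c = 0.4512
Σ_{k=0}^{5} a^k/k! (terms k=0..5) = 1.00000 + 2.70741 + 3.66503 + 3.30758 + 2.23874 + 1.21224 = 14.13101
Tail: a^6/(6!(1−ρ)) = 393.84343/(720·0.5488) = 0.99679
P₀ = 1/(14.13101 + 0.99679) = 1/15.12780 = 0.066103

Final: 0.066103


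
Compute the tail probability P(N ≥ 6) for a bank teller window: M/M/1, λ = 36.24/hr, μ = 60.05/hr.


ρ = 36.24/60.05 = 0.6035
P(N ≥ n) = ρ^n = 0.6035^6 = 0.048312

Final: 0.048312


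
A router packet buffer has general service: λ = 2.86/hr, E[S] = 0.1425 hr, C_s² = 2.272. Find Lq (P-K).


ρ = λ·E[S] = 2.86·0.1425 = 0.4075
Lq = ρ²(1+C_s²)/(2(1−ρ)) = 0.1661·(1+2.272)/(2·0.5925)
= 0.1661·3.2720/1.1849 = 0.45866

Final: 0.45866


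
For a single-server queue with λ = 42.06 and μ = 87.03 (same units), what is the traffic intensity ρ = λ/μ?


ρ = λ/μ = 42.06/87.03 = 0.4833

Final: 0.4833


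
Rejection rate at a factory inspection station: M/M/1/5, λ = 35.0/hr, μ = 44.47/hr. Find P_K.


ρ = λ/μ = 35.0/44.47 = 0.7870
P_K = (1−ρ)ρ^K/(1−ρ^(K+1)) = (0.2130·0.301998)/(1 − 0.237687)
= 0.064311/0.762313 = 0.084363

Final: 0.084363


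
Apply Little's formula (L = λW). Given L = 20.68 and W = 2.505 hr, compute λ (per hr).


λ = L/W = 20.68/2.505 = 8.2555 /hr

Final: 8.2555 /hr


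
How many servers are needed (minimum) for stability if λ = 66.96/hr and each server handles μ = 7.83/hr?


Stability requires cμ > λ ⇔ c > λ/μ.
λ/μ = 66.96/7.83 = 8.5517
Minimum integer c = ⌊8.5517⌋ + 1 = 9
Check: 9·7.83 = 70.47 > 66.96, while 8·7.83 = 62.64 ≤ 66.96

Final: 9 servers


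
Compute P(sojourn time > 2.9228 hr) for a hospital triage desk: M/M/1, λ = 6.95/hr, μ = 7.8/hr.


W ~ Exponential(μ−λ) for M/M/1.
μ − λ = 7.8 − 6.95 = 0.8500
P(W > t) = e^{−(μ−λ)t} = e^{−2.4844} = 0.083377

Final: 0.083377


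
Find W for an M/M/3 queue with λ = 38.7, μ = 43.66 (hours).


a = 0.8864; ρ = 0.2955; P₀ = 0.409166
Lq = P₀·a^c·ρ/(c!(1−ρ)²) = 0.02827
Wq = Lq/λ = 0.02827/38.7 = 0.0007305 hr
W = Wq + 1/μ = 0.0007305 + 0.02290 = 0.02363 hr

Final: 0.02363 hr


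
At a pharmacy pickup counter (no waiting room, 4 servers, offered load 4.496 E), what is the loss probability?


B(c,a) = (a^c/c!) / Σ_{k=0}^{c} a^k/k!
a^4/4! = 17.025268
Σ terms (k=0..4): 1.00000 + 4.49600 + 10.10701 + 15.14704 + 17.02527 = 47.775312
B = 17.025268/47.775312 = 0.356361

Final: 0.356361


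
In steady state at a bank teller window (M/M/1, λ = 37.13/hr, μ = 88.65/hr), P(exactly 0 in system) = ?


ρ = 37.13/88.65 = 0.4188
P_n = (1−ρ)·ρ^n = (1 − 0.4188)·0.4188^0 = 0.5812·1.000000 = 0.581162

Final: 0.581162


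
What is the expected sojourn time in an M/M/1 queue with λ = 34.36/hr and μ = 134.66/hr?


W = 1/(μ−λ) = 1/(134.66 − 34.36) = 1/100.30 = 0.009970 hr

Final: 0.009970 hr


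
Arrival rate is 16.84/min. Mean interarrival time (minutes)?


Mean interarrival time = 1/λ = 1/16.84 minute = 0.05938 minute
In minutes: 0.05938 × 1 = 0.05938 min

Final: 0.05938 min


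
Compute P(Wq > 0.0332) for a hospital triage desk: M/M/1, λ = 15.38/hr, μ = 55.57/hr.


ρ = 15.38/55.57 = 0.2768
P(Wq > t) = ρ·e^{−(μ−λ)t} = 0.2768·e^{−1.3343}
= 0.2768·0.263340 = 0.072884

Final: 0.072884


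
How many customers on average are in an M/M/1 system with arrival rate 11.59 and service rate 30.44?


ρ = λ/μ = 11.59/30.44 = 0.3807
L = ρ/(1−ρ) = 0.3807/(1 − 0.3807) = 0.3807/0.6193 = 0.6149

Final: 0.6149


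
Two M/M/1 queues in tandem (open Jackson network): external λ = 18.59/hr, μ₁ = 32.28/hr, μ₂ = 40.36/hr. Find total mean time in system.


Each node sees arrival rate λ = 18.59/hr (tandem ⇒ throughput preserved).
W₁ = 1/(μ₁−λ) = 1/(32.28−18.59) = 0.07305 hr
W₂ = 1/(μ₂−λ) = 1/(40.36−18.59) = 0.04593 hr
W_total = W₁ + W₂ = 0.07305 + 0.04593 = 0.11898 hr

Final: 0.11898 hr


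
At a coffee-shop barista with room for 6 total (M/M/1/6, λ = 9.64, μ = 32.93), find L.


ρ = 9.64/32.93 = 0.2927
L = ρ[1 − (K+1)ρ^K + Kρ^(K+1)] / [(1−ρ)(1−ρ^(K+1))]
Numerator: 0.2927·(1 − 7·0.0006294 + 6·0.0001842) = 0.291776
Denominator: (0.7073)·(0.999816) = 0.707128
L = 0.291776/0.707128 = 0.4126

Final: 0.4126


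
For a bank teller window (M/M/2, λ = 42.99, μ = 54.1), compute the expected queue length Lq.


a = λ/μ = 0.7946; ρ = a/2 = 0.3973
P₀ = 0.431312
Lq = P₀·a^c·ρ / (c!·(1−ρ)²) = 0.431312·0.63145·0.3973/(2·0.36322)
= 0.14896

Final: 0.14896


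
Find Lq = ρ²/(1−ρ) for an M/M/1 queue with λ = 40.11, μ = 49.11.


ρ = 40.11/49.11 = 0.8167
Lq = ρ²/(1−ρ) = 0.6671/0.1833 = 3.6399

Final: 3.6399


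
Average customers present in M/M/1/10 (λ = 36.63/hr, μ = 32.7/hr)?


ρ = 36.63/32.7 = 1.1202
L = ρ[1 − (K+1)ρ^K + Kρ^(K+1)] / [(1−ρ)(1−ρ^(K+1))]
Numerator: 1.1202·(1 − 11·3.110940 + 10·3.484824) = 1.823542
Denominator: (-0.1202)·(-2.484824) = 0.298635
L = 1.823542/0.298635 = 6.1063

Final: 6.1063


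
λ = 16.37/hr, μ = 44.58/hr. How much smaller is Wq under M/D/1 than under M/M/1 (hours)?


ρ = 16.37/44.58 = 0.3672
Wq(M/M/1) = ρ/(μ−λ) = 0.3672/28.21 = 0.01302 hr
Wq(M/D/1) = ρ/(2(μ−λ)) = 0.006508 hr
Savings = 0.01302 − 0.006508 = 0.006508 hr

Final: 0.006508 hr


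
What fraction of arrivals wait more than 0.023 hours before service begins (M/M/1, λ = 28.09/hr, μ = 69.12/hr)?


ρ = 28.09/69.12 = 0.4064
P(Wq > t) = ρ·e^{−(μ−λ)t} = 0.4064·e^{−0.9437}
= 0.4064·0.389189 = 0.158164

Final: 0.158164


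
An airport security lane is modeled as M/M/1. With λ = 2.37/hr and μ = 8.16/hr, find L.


ρ = λ/μ = 2.37/8.16 = 0.2904
L = ρ/(1−ρ) = 0.2904/(1 − 0.2904) = 0.2904/0.7096 = 0.4093

Final: 0.4093


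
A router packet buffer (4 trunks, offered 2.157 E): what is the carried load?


B(4,2.157) = 0.111935 (Erlang-B)
Carried load = a(1 − B) = 2.157·(1 − 0.111935) = 2.157·0.888065 = 1.9156 E

Final: 1.9156 Erlangs


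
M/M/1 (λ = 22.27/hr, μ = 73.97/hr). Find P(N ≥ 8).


ρ = 22.27/73.97 = 0.3011
P(N ≥ n) = ρ^n = 0.3011^8 = 0.00006750

Final: 0.00006750


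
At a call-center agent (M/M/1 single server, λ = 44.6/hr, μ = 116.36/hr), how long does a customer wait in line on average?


ρ = 44.6/116.36 = 0.3833
Wq = ρ/(μ−λ) = 0.3833/(116.36 − 44.6) = 0.3833/71.76 = 0.005341 hr

Final: 0.005341 hr


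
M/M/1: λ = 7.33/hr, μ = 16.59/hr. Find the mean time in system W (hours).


W = 1/(μ−λ) = 1/(16.59 − 7.33) = 1/9.26 = 0.1080 hr

Final: 0.1080 hr


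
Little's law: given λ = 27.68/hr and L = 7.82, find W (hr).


W = L/λ = 7.82/27.68 = 0.2825 hr

Final: 0.2825 hr


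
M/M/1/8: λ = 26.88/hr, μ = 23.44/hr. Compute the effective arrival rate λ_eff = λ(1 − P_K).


ρ = 1.1468; P_K = (1−ρ)ρ^8/(1−ρ^9) = 0.180650
λ_eff = λ(1 − P_K) = 26.88·(1 − 0.180650) = 26.88·0.819350 = 22.0241 /hr

Final: 22.0241 /hr


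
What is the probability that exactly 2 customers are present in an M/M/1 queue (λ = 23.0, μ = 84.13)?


ρ = 23.0/84.13 = 0.2734
P_n = (1−ρ)·ρ^n = (1 − 0.2734)·0.2734^2 = 0.7266·0.074740 = 0.054307

Final: 0.054307


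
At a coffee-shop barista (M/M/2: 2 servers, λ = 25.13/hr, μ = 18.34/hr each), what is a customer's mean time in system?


a = 1.3702; ρ = 0.6851; P₀ = 0.186863
Lq = P₀·a^c·ρ/(c!(1−ρ)²) = 1.21210
Wq = Lq/λ = 1.21210/25.13 = 0.04823 hr
W = Wq + 1/μ = 0.04823 + 0.05453 = 0.10276 hr

Final: 0.10276 hr


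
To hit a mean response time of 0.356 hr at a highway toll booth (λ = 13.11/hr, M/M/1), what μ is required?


W = 1/(μ−λ) ⇒ μ − λ = 1/W = 1/0.356 = 2.8090
μ = λ + 1/W = 13.11 + 2.8090 = 15.9190 per hr

Final: 15.9190 /hr


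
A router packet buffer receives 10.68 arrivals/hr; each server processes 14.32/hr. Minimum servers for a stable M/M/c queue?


Stability requires cμ > λ ⇔ c > λ/μ.
λ/μ = 10.68/14.32 = 0.7458
Minimum integer c = ⌊0.7458⌋ + 1 = 1
Check: 1·14.32 = 14.32 > 10.68, while 0·14.32 = 0.00 ≤ 10.68

Final: 1 servers


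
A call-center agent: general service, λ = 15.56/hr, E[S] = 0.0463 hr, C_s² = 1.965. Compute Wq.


ρ = λ·E[S] = 15.56·0.0463 = 0.7204
E[S²] = E[S]²(1+C_s²) = 0.0463²·(1+1.965) = 0.006356
Wq = λ·E[S²]/(2(1−ρ)) = 15.56·0.006356/(2·0.2796) = 0.17688 hr

Final: 0.17688 hr


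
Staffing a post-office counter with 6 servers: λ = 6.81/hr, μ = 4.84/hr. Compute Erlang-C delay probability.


a = λ/μ = 1.4070; ρ = a/6 = 0.2345
P₀ = 0.244830 (from M/M/c formula)
C(c,a) = [a^c/(c!(1−ρ))]·P₀ = [7.75908/(720·0.7655)]·0.244830
= 0.01408·0.244830 = 0.003447

Final: 0.003447


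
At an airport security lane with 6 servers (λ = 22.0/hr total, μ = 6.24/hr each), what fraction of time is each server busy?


ρ = λ/(cμ) = 22.0/(6·6.24) = 22.0/37.44 = 0.5876

Final: 0.5876


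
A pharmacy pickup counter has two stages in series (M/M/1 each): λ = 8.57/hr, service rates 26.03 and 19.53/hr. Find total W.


Each node sees arrival rate λ = 8.57/hr (tandem ⇒ throughput preserved).
W₁ = 1/(μ₁−λ) = 1/(26.03−8.57) = 0.05727 hr
W₂ = 1/(μ₂−λ) = 1/(19.53−8.57) = 0.09124 hr
W_total = W₁ + W₂ = 0.05727 + 0.09124 = 0.14851 hr

Final: 0.14851 hr


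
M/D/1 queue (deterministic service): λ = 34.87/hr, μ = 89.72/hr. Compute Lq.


ρ = 34.87/89.72 = 0.3887
M/D/1: Lq = ρ²/(2(1−ρ)) = 0.1511/(2·0.6113) = 0.12354

Final: 0.12354


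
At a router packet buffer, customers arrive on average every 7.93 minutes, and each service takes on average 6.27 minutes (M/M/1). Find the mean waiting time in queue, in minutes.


λ = 60/7.93 = 7.5662 /hr
μ = 60/6.27 = 9.5694 /hr
ρ = λ/μ = 7.5662/9.5694 = 0.7907
Wq = ρ/(μ−λ) = 0.7907/(9.5694−7.5662) = 0.39471 hr
In minutes: 0.39471·60 = 23.682 min

Final: 23.682 min


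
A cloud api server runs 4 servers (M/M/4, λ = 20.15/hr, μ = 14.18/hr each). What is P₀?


a = λ/μ = 20.15/14.18 = 1.4210; ρ = a/c = 0.3553
Σ_{k=0}^{3} a^k/k! (terms k=0..3) = 1.00000 + 1.42102 + 1.00964 + 0.47824 = 3.90890
Tail: a^4/(4!(1−ρ)) = 4.07751/(24·0.6447) = 0.26351
P₀ = 1/(3.90890 + 0.26351) = 1/4.17241 = 0.239670

Final: 0.239670


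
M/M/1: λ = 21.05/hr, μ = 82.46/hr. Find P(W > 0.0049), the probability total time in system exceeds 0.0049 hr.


W ~ Exponential(μ−λ) for M/M/1.
μ − λ = 82.46 − 21.05 = 61.4100
P(W > t) = e^{−(μ−λ)t} = e^{−0.3009} = 0.740145

Final: 0.740145


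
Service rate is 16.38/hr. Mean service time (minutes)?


Mean service time = 1/μ = 1/16.38 hour = 0.06105 hour
In minutes: 0.06105 × 60 = 3.6630 min

Final: 3.6630 min


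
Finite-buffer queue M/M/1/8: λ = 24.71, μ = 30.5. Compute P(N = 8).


ρ = λ/μ = 24.71/30.5 = 0.8102
P_K = (1−ρ)ρ^K/(1−ρ^(K+1)) = (0.1898·0.185602)/(1 − 0.150368)
= 0.035234/0.849632 = 0.041470

Final: 0.041470


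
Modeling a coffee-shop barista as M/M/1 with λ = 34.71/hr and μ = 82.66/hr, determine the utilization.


ρ = λ/μ = 34.71/82.66 = 0.4199

Final: 0.4199


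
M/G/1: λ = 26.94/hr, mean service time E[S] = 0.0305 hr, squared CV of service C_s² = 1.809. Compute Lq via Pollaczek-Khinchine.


ρ = λ·E[S] = 26.94·0.0305 = 0.8217
Lq = ρ²(1+C_s²)/(2(1−ρ)) = 0.6751·(1+1.809)/(2·0.1783)
= 0.6751·2.8090/0.3567 = 5.31731

Final: 5.31731


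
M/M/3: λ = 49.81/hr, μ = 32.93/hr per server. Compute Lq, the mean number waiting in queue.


a = λ/μ = 1.5126; ρ = a/3 = 0.5042
P₀ = 0.207471
Lq = P₀·a^c·ρ / (c!·(1−ρ)²) = 0.207471·3.46078·0.5042/(6·0.24582)
= 0.24546

Final: 0.24546


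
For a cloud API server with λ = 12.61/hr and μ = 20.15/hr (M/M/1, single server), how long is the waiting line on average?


ρ = 12.61/20.15 = 0.6258
Lq = ρ²/(1−ρ) = 0.3916/0.3742 = 1.0466

Final: 1.0466


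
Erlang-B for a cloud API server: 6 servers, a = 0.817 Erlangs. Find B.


B(c,a) = (a^c/c!) / Σ_{k=0}^{c} a^k/k!
a^6/6! = 0.0004130
Σ terms (k=0..6): 1.00000 + 0.81700 + 0.33374 + 0.09089 + 0.01856 + 0.003033 + 0.0004130 = 2.263645
B = 0.0004130/2.263645 = 0.0001825

Final: 0.0001825


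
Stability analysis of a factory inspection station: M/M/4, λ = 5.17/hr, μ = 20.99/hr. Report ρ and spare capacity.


Total capacity cμ = 4·20.99 = 83.96/hr
ρ = λ/(cμ) = 5.17/83.96 = 0.06158
Stable ⇔ ρ < 1: YES
Spare capacity = cμ − λ = 83.96 − 5.17 = 78.79/hr

Final: ρ = 0.06158; stable; margin = 78.79/hr


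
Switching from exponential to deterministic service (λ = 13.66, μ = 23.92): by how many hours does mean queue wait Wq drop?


ρ = 13.66/23.92 = 0.5711
Wq(M/M/1) = ρ/(μ−λ) = 0.5711/10.26 = 0.05566 hr
Wq(M/D/1) = ρ/(2(μ−λ)) = 0.02783 hr
Savings = 0.05566 − 0.02783 = 0.02783 hr

Final: 0.02783 hr


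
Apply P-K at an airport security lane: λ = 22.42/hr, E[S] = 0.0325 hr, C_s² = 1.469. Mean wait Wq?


ρ = λ·E[S] = 22.42·0.0325 = 0.7287
E[S²] = E[S]²(1+C_s²) = 0.0325²·(1+1.469) = 0.002608
Wq = λ·E[S²]/(2(1−ρ)) = 22.42·0.002608/(2·0.2713) = 0.10774 hr

Final: 0.10774 hr


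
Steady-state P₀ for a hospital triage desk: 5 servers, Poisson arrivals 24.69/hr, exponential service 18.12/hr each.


a = λ/μ = 24.69/18.12 = 1.3626; ρ = a/c = 0.2725
Σ_{k=0}^{4} a^k/k! (terms k=0..4) = 1.00000 + 1.36258 + 0.92832 + 0.42164 + 0.14363 = 3.85616
Tail: a^5/(5!(1−ρ)) = 4.69693/(120·0.7275) = 0.05380
P₀ = 1/(3.85616 + 0.05380) = 1/3.90997 = 0.255757

Final: 0.255757


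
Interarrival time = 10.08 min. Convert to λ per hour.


λ = 1/(interarrival time) in consistent units.
1 hour = 60 min, so λ = 60/10.08 = 5.9524 per hour

Final: 5.9524 /hr


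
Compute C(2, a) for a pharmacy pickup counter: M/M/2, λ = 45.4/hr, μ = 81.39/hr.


a = λ/μ = 0.5578; ρ = a/2 = 0.2789
P₀ = 0.563839 (from M/M/c formula)
C(c,a) = [a^c/(c!(1−ρ))]·P₀ = [0.31115/(2·0.7211)]·0.563839
= 0.21575·0.563839 = 0.121647

Final: 0.121647


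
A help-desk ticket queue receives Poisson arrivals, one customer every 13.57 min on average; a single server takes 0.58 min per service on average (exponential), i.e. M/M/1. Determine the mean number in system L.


λ = 60/13.57 = 4.4215 /hr
μ = 60/0.58 = 103.4483 /hr
ρ = λ/μ = 4.4215/103.4483 = 0.04274
L = ρ/(1−ρ) = 0.04274/0.9573 = 0.04465

Final: 0.04465


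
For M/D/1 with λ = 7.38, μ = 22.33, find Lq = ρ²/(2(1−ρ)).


ρ = 7.38/22.33 = 0.3305
M/D/1: Lq = ρ²/(2(1−ρ)) = 0.1092/(2·0.6695) = 0.08157

Final: 0.08157


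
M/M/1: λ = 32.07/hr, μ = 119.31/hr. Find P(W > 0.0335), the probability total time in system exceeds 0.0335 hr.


W ~ Exponential(μ−λ) for M/M/1.
μ − λ = 119.31 − 32.07 = 87.2400
P(W > t) = e^{−(μ−λ)t} = e^{−2.9225} = 0.053797

Final: 0.053797


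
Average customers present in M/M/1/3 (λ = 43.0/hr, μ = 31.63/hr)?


ρ = 43.0/31.63 = 1.3595
L = ρ[1 − (K+1)ρ^K + Kρ^(K+1)] / [(1−ρ)(1−ρ^(K+1))]
Numerator: 1.3595·(1 − 4·2.512510 + 3·3.415679) = 1.627281
Denominator: (-0.3595)·(-2.415679) = 0.868361
L = 1.627281/0.868361 = 1.8740

Final: 1.8740


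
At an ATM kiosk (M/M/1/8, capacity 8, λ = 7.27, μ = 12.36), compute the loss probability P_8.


ρ = λ/μ = 7.27/12.36 = 0.5882
P_K = (1−ρ)ρ^K/(1−ρ^(K+1)) = (0.4118·0.014326)/(1 − 0.008426)
= 0.005900/0.991574 = 0.005950

Final: 0.005950


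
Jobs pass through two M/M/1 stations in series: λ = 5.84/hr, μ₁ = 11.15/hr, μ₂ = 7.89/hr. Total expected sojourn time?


Each node sees arrival rate λ = 5.84/hr (tandem ⇒ throughput preserved).
W₁ = 1/(μ₁−λ) = 1/(11.15−5.84) = 0.18832 hr
W₂ = 1/(μ₂−λ) = 1/(7.89−5.84) = 0.48780 hr
W_total = W₁ + W₂ = 0.18832 + 0.48780 = 0.67613 hr

Final: 0.67613 hr


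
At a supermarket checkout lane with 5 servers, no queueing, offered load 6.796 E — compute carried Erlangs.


B(5,6.796) = 0.412464 (Erlang-B)
Carried load = a(1 − B) = 6.796·(1 − 0.412464) = 6.796·0.587536 = 3.9929 E

Final: 3.9929 Erlangs


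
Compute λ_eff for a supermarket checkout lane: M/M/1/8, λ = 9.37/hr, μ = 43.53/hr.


ρ = 0.2153; P_K = (1−ρ)ρ^8/(1−ρ^9) = 0.000003617
λ_eff = λ(1 − P_K) = 9.37·(1 − 0.000003617) = 9.37·0.999996 = 9.3700 /hr

Final: 9.3700 /hr


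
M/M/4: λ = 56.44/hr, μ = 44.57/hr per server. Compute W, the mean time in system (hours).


a = 1.2663; ρ = 0.3166; P₀ = 0.280637
Lq = P₀·a^c·ρ/(c!(1−ρ)²) = 0.02038
Wq = Lq/λ = 0.02038/56.44 = 0.0003611 hr
W = Wq + 1/μ = 0.0003611 + 0.02244 = 0.02280 hr

Final: 0.02280 hr
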